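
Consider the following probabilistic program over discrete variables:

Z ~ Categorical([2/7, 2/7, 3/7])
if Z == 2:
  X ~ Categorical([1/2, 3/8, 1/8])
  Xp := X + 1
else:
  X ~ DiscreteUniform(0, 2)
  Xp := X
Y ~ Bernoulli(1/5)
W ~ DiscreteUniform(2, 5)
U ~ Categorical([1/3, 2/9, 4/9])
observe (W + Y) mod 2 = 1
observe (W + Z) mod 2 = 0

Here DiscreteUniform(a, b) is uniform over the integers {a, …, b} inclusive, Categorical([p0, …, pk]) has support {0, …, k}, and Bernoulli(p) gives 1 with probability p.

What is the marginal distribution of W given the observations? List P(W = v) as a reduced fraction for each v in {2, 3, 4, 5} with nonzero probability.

Enumerate traces; 54 have nonzero weight after conditioning:
  (Z=0, X=0, Y=1, W=2, U=0) weight 1/630
  (Z=0, X=0, Y=1, W=2, U=1) weight 1/945
  (Z=0, X=0, Y=1, W=2, U=2) weight 2/945
  (Z=0, X=0, Y=1, W=4, U=0) weight 1/630
  (Z=0, X=0, Y=1, W=4, U=1) weight 1/945
  (Z=0, X=0, Y=1, W=4, U=2) weight 2/945
  (Z=0, X=1, Y=1, W=2, U=0) weight 1/630
  (Z=0, X=1, Y=1, W=2, U=1) weight 1/945
  (Z=1, X=0, Y=0, W=3, U=0) weight 2/315
  (Z=1, X=0, Y=0, W=5, U=0) weight 2/315
  … 44 more
Group by W:
  weight(W=2) = 1/28
  weight(W=3) = 2/35
  weight(W=4) = 1/28
  weight(W=5) = 2/35
Total weight = 1/28 + 2/35 + 1/28 + 2/35 = 13/70
P(W=2 | obs) = 1/28 / 13/70 = 5/26
P(W=3 | obs) = 2/35 / 13/70 = 4/13
P(W=4 | obs) = 1/28 / 13/70 = 5/26
P(W=5 | obs) = 2/35 / 13/70 = 4/13

P(W=2) = 5/26, P(W=3) = 4/13, P(W=4) = 5/26, P(W=5) = 4/13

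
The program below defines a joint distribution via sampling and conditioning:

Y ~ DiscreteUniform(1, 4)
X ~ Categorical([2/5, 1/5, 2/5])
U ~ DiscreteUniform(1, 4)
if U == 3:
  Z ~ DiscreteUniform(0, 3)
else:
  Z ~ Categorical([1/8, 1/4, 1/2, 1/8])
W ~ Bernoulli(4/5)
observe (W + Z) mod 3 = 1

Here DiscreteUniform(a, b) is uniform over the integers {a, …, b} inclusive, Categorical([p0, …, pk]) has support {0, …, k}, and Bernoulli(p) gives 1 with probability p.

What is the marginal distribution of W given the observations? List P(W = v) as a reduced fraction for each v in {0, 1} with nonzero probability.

Enumerate traces; 144 have nonzero weight after conditioning:
  (Y=1, X=0, U=1, Z=0, W=1) weight 1/400
  (Y=1, X=0, U=1, Z=1, W=0) weight 1/800
  (Y=1, X=0, U=1, Z=3, W=1) weight 1/400
  (Y=1, X=0, U=2, Z=0, W=1) weight 1/400
  (Y=1, X=0, U=2, Z=1, W=0) weight 1/800
  (Y=1, X=0, U=2, Z=3, W=1) weight 1/400
  (Y=1, X=0, U=3, Z=0, W=1) weight 1/200
  (Y=1, X=0, U=3, Z=1, W=0) weight 1/800
  … 136 more
Group by W:
  weight(W=0) = 1/20
  weight(W=1) = 1/4
Total weight = 1/20 + 1/4 = 3/10
P(W=0 | obs) = 1/20 / 3/10 = 1/6
P(W=1 | obs) = 1/4 / 3/10 = 5/6

P(W=0) = 1/6, P(W=1) = 5/6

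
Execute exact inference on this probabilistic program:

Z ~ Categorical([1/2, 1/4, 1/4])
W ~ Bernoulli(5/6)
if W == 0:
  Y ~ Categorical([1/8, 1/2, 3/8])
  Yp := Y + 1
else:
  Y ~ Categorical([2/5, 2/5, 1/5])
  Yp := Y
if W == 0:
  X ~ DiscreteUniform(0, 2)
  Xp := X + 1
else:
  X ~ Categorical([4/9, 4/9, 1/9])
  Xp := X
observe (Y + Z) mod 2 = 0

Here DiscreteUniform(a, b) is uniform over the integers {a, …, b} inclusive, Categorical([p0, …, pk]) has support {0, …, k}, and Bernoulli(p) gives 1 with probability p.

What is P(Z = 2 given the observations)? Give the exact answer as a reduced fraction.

Enumerate traces; 30 have nonzero weight after conditioning:
  (Z=0, W=0, Y=0, X=0) weight 1/288
  (Z=0, W=0, Y=0, X=1) weight 1/288
  (Z=0, W=0, Y=0, X=2) weight 1/288
  (Z=0, W=0, Y=2, X=0) weight 1/96
  (Z=0, W=0, Y=2, X=1) weight 1/96
  (Z=0, W=0, Y=2, X=2) weight 1/96
  (Z=0, W=1, Y=0, X=0) weight 2/27
  (Z=0, W=1, Y=0, X=1) weight 2/27
  (Z=1, W=0, Y=1, X=0) weight 1/144
  (Z=2, W=0, Y=0, X=0) weight 1/576
  … 20 more
Group by Z:
  weight(Z=0) = 7/24
  weight(Z=1) = 5/48
  weight(Z=2) = 7/48
Total weight = 7/24 + 5/48 + 7/48 = 13/24
P(Z=0 | obs) = 7/24 / 13/24 = 7/13
P(Z=1 | obs) = 5/48 / 13/24 = 5/26
P(Z=2 | obs) = 7/48 / 13/24 = 7/26

P(Z = 2 | obs) = 7/26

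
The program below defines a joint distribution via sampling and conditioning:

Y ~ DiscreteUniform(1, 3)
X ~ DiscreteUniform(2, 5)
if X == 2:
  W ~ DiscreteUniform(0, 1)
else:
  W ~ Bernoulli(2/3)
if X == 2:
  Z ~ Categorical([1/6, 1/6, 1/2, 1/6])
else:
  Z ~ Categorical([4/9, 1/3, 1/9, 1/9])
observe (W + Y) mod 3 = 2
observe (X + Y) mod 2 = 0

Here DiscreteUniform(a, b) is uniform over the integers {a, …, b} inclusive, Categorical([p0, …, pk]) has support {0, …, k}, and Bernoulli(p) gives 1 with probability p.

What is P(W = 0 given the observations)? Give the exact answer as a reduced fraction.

P(W = 0 | obs) = 5/13

Enumerate traces; 16 have nonzero weight after conditioning:
  (Y=1, X=3, W=1, Z=0) weight 2/81
  (Y=1, X=3, W=1, Z=1) weight 1/54
  (Y=1, X=3, W=1, Z=2) weight 1/162
  (Y=1, X=3, W=1, Z=3) weight 1/162
  (Y=1, X=5, W=1, Z=0) weight 2/81
  (Y=1, X=5, W=1, Z=1) weight 1/54
  (Y=1, X=5, W=1, Z=2) weight 1/162
  (Y=1, X=5, W=1, Z=3) weight 1/162
  (Y=2, X=2, W=0, Z=0) weight 1/144
  … 7 more
Group by W:
  weight(W=0) = 5/72
  weight(W=1) = 1/9
Total weight = 5/72 + 1/9 = 13/72
P(W=0 | obs) = 5/72 / 13/72 = 5/13
P(W=1 | obs) = 1/9 / 13/72 = 8/13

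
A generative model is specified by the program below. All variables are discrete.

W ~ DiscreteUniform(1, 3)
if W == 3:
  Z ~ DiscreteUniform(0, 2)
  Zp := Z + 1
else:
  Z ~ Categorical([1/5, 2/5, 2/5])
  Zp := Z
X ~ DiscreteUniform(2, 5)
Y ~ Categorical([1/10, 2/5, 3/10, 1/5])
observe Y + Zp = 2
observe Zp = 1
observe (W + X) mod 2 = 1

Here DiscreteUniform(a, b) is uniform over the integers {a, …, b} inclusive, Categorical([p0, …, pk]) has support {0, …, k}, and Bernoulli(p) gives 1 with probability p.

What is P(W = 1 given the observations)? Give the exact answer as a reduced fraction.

P(W = 1 | obs) = 6/17

Enumerate traces; 6 have nonzero weight after conditioning:
  (W=1, Z=1, X=2, Y=1) weight 1/75
  (W=1, Z=1, X=4, Y=1) weight 1/75
  (W=2, Z=1, X=3, Y=1) weight 1/75
  (W=2, Z=1, X=5, Y=1) weight 1/75
  (W=3, Z=0, X=2, Y=1) weight 1/90
  (W=3, Z=0, X=4, Y=1) weight 1/90
Group by W:
  weight(W=1) = 2/75
  weight(W=2) = 2/75
  weight(W=3) = 1/45
Total weight = 2/75 + 2/75 + 1/45 = 17/225
P(W=1 | obs) = 2/75 / 17/225 = 6/17
P(W=2 | obs) = 2/75 / 17/225 = 6/17
P(W=3 | obs) = 1/45 / 17/225 = 5/17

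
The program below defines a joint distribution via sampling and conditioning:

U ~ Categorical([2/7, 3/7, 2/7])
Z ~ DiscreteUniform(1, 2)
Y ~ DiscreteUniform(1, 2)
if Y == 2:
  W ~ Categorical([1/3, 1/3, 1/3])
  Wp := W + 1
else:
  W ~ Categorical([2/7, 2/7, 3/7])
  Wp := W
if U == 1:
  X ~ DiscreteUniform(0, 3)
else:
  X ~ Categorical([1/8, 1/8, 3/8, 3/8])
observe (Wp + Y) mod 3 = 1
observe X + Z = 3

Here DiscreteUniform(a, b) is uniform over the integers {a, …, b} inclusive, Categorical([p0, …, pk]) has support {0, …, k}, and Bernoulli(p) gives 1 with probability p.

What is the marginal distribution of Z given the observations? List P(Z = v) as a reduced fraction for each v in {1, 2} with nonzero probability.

P(Z=1) = 9/14, P(Z=2) = 5/14

Enumerate traces; 12 have nonzero weight after conditioning:
  (U=0, Z=1, Y=1, W=0, X=2) weight 3/392
  (U=0, Z=1, Y=2, W=1, X=2) weight 1/112
  (U=0, Z=2, Y=1, W=0, X=1) weight 1/392
  (U=0, Z=2, Y=2, W=1, X=1) weight 1/336
  (U=1, Z=1, Y=1, W=0, X=2) weight 3/392
  (U=1, Z=1, Y=2, W=1, X=2) weight 1/112
  (U=1, Z=2, Y=1, W=0, X=1) weight 3/392
  (U=1, Z=2, Y=2, W=1, X=1) weight 1/112
  … 4 more
Group by Z:
  weight(Z=1) = 39/784
  weight(Z=2) = 65/2352
Total weight = 39/784 + 65/2352 = 13/168
P(Z=1 | obs) = 39/784 / 13/168 = 9/14
P(Z=2 | obs) = 65/2352 / 13/168 = 5/14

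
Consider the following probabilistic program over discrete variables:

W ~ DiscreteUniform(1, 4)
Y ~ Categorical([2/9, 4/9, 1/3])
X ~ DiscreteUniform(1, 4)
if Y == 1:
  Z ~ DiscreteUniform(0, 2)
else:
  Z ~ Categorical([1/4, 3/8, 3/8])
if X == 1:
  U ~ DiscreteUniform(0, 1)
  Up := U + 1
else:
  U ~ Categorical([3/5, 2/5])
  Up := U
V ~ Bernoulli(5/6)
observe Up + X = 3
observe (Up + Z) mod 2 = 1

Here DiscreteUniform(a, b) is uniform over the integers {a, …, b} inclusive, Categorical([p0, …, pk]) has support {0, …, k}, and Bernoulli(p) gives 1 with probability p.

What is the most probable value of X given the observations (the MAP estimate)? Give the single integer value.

Enumerate traces; 96 have nonzero weight after conditioning:
  (W=1, Y=0, X=1, Z=1, U=1, V=0) weight 1/2304
  (W=1, Y=0, X=1, Z=1, U=1, V=1) weight 5/2304
  (W=1, Y=0, X=2, Z=0, U=1, V=0) weight 1/4320
  (W=1, Y=0, X=2, Z=0, U=1, V=1) weight 1/864
  (W=1, Y=0, X=2, Z=2, U=1, V=0) weight 1/2880
  (W=1, Y=0, X=2, Z=2, U=1, V=1) weight 1/576
  (W=1, Y=0, X=3, Z=1, U=0, V=0) weight 1/1920
  (W=1, Y=0, X=3, Z=1, U=0, V=1) weight 1/384
  … 88 more
Group by X:
  weight(X=1) = 77/1728
  weight(X=2) = 139/2160
  weight(X=3) = 77/1440
Total weight = 77/1728 + 139/2160 + 77/1440 = 1403/8640
P(X=1 | obs) = 77/1728 / 1403/8640 = 385/1403
P(X=2 | obs) = 139/2160 / 1403/8640 = 556/1403
P(X=3 | obs) = 77/1440 / 1403/8640 = 462/1403
argmax = 2

argmax_v P(X = v | obs) = 2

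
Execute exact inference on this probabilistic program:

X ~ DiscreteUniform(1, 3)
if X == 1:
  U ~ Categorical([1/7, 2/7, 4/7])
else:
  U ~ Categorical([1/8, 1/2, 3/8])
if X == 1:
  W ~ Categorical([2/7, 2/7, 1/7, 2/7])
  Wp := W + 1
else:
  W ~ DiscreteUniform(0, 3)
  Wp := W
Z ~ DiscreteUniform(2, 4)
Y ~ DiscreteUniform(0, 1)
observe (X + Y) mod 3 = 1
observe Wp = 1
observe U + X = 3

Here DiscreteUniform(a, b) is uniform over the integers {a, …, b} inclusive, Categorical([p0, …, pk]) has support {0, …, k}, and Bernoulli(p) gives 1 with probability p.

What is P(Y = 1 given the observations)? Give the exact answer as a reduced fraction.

P(Y = 1 | obs) = 49/305

Enumerate traces; 6 have nonzero weight after conditioning:
  (X=1, U=2, W=0, Z=2, Y=0) weight 4/441
  (X=1, U=2, W=0, Z=3, Y=0) weight 4/441
  (X=1, U=2, W=0, Z=4, Y=0) weight 4/441
  (X=3, U=0, W=1, Z=2, Y=1) weight 1/576
  (X=3, U=0, W=1, Z=3, Y=1) weight 1/576
  (X=3, U=0, W=1, Z=4, Y=1) weight 1/576
Group by Y:
  weight(Y=0) = 4/147
  weight(Y=1) = 1/192
Total weight = 4/147 + 1/192 = 305/9408
P(Y=0 | obs) = 4/147 / 305/9408 = 256/305
P(Y=1 | obs) = 1/192 / 305/9408 = 49/305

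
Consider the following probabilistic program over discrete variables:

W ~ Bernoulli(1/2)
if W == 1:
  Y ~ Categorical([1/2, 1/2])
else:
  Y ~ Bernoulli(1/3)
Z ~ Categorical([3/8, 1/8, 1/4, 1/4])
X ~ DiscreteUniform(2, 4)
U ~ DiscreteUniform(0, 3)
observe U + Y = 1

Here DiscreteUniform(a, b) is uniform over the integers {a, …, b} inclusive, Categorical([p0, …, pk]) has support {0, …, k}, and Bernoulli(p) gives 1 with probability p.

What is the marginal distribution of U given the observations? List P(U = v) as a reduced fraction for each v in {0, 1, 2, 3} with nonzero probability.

Enumerate traces; 48 have nonzero weight after conditioning:
  (W=0, Y=0, Z=0, X=2, U=1) weight 1/96
  (W=0, Y=0, Z=0, X=3, U=1) weight 1/96
  (W=0, Y=0, Z=0, X=4, U=1) weight 1/96
  (W=0, Y=0, Z=1, X=2, U=1) weight 1/288
  (W=0, Y=0, Z=1, X=3, U=1) weight 1/288
  (W=0, Y=0, Z=1, X=4, U=1) weight 1/288
  (W=0, Y=0, Z=2, X=2, U=1) weight 1/144
  (W=0, Y=0, Z=2, X=3, U=1) weight 1/144
  (W=0, Y=1, Z=0, X=2, U=0) weight 1/192
  … 39 more
Group by U:
  weight(U=0) = 5/48
  weight(U=1) = 7/48
Total weight = 5/48 + 7/48 = 1/4
P(U=0 | obs) = 5/48 / 1/4 = 5/12
P(U=1 | obs) = 7/48 / 1/4 = 7/12

P(U=0) = 5/12, P(U=1) = 7/12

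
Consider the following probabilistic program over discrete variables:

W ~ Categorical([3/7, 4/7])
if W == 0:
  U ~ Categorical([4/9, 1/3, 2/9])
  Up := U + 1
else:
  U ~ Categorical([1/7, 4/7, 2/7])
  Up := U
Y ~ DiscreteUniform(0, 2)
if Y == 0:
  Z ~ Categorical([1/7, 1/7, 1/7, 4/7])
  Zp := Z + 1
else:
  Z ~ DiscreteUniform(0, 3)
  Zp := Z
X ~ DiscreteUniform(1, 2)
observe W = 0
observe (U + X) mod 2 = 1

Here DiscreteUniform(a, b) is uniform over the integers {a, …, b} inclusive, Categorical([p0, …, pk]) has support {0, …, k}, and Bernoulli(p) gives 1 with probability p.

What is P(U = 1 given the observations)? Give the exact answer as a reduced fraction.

P(U = 1 | obs) = 1/3

Enumerate traces; 36 have nonzero weight after conditioning:
  (W=0, U=0, Y=0, Z=0, X=1) weight 2/441
  (W=0, U=0, Y=0, Z=1, X=1) weight 2/441
  (W=0, U=0, Y=0, Z=2, X=1) weight 2/441
  (W=0, U=0, Y=0, Z=3, X=1) weight 8/441
  (W=0, U=0, Y=1, Z=0, X=1) weight 1/126
  (W=0, U=0, Y=1, Z=1, X=1) weight 1/126
  (W=0, U=0, Y=1, Z=2, X=1) weight 1/126
  (W=0, U=0, Y=1, Z=3, X=1) weight 1/126
  (W=0, U=1, Y=0, Z=0, X=2) weight 1/294
  (W=0, U=2, Y=0, Z=0, X=1) weight 1/441
  … 26 more
Group by U:
  weight(U=0) = 2/21
  weight(U=1) = 1/14
  weight(U=2) = 1/21
Total weight = 2/21 + 1/14 + 1/21 = 3/14
P(U=0 | obs) = 2/21 / 3/14 = 4/9
P(U=1 | obs) = 1/14 / 3/14 = 1/3
P(U=2 | obs) = 1/21 / 3/14 = 2/9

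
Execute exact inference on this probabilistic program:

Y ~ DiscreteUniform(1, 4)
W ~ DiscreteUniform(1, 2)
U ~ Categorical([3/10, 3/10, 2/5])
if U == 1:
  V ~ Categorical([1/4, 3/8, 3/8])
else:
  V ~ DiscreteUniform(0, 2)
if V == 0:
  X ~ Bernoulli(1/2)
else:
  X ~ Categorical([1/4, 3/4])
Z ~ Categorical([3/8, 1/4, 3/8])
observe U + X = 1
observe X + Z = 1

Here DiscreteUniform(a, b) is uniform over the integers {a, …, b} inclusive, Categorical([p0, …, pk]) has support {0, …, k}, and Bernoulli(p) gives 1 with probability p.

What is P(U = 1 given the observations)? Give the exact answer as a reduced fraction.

P(U = 1 | obs) = 5/21

Enumerate traces; 48 have nonzero weight after conditioning:
  (Y=1, W=1, U=0, V=0, X=1, Z=0) weight 3/1280
  (Y=1, W=1, U=0, V=1, X=1, Z=0) weight 9/2560
  (Y=1, W=1, U=0, V=2, X=1, Z=0) weight 9/2560
  (Y=1, W=1, U=1, V=0, X=0, Z=1) weight 3/2560
  (Y=1, W=1, U=1, V=1, X=0, Z=1) weight 9/10240
  (Y=1, W=1, U=1, V=2, X=0, Z=1) weight 9/10240
  (Y=1, W=2, U=0, V=0, X=1, Z=0) weight 3/1280
  (Y=1, W=2, U=0, V=1, X=1, Z=0) weight 9/2560
  … 40 more
Group by U:
  weight(U=0) = 3/40
  weight(U=1) = 3/128
Total weight = 3/40 + 3/128 = 63/640
P(U=0 | obs) = 3/40 / 63/640 = 16/21
P(U=1 | obs) = 3/128 / 63/640 = 5/21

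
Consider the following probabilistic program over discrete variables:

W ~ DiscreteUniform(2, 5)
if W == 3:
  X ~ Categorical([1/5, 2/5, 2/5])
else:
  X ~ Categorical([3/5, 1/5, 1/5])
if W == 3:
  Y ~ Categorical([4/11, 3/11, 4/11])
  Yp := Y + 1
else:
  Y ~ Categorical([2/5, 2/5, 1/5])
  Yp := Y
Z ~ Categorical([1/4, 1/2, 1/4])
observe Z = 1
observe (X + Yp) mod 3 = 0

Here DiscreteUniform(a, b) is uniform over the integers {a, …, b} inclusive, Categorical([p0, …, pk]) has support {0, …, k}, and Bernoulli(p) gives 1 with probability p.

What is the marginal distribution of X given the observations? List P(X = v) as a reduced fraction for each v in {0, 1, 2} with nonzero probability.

P(X=0) = 218/387, P(X=1) = 7/43, P(X=2) = 106/387

Enumerate traces; 12 have nonzero weight after conditioning:
  (W=2, X=0, Y=0, Z=1) weight 3/100
  (W=2, X=1, Y=2, Z=1) weight 1/200
  (W=2, X=2, Y=1, Z=1) weight 1/100
  (W=3, X=0, Y=2, Z=1) weight 1/110
  (W=3, X=1, Y=1, Z=1) weight 3/220
  (W=3, X=2, Y=0, Z=1) weight 1/55
  (W=4, X=0, Y=0, Z=1) weight 3/100
  (W=4, X=1, Y=2, Z=1) weight 1/200
  … 4 more
Group by X:
  weight(X=0) = 109/1100
  weight(X=1) = 63/2200
  weight(X=2) = 53/1100
Total weight = 109/1100 + 63/2200 + 53/1100 = 387/2200
P(X=0 | obs) = 109/1100 / 387/2200 = 218/387
P(X=1 | obs) = 63/2200 / 387/2200 = 7/43
P(X=2 | obs) = 53/1100 / 387/2200 = 106/387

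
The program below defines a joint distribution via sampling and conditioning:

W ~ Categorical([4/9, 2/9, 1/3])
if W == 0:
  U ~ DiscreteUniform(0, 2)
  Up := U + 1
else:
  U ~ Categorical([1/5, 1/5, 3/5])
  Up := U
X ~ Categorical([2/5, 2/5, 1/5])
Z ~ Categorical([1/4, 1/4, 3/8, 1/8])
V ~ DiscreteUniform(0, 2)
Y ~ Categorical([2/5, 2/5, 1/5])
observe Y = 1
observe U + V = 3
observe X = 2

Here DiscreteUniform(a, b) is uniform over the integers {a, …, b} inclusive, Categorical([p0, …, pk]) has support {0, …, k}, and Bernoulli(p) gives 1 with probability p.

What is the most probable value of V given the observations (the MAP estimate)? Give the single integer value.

argmax_v P(V = v | obs) = 1

Enumerate traces; 24 have nonzero weight after conditioning:
  (W=0, U=1, X=2, Z=0, V=2, Y=1) weight 2/2025
  (W=0, U=1, X=2, Z=1, V=2, Y=1) weight 2/2025
  (W=0, U=1, X=2, Z=2, V=2, Y=1) weight 1/675
  (W=0, U=1, X=2, Z=3, V=2, Y=1) weight 1/2025
  (W=0, U=2, X=2, Z=0, V=1, Y=1) weight 2/2025
  (W=0, U=2, X=2, Z=1, V=1, Y=1) weight 2/2025
  (W=0, U=2, X=2, Z=2, V=1, Y=1) weight 1/675
  (W=0, U=2, X=2, Z=3, V=1, Y=1) weight 1/2025
  … 16 more
Group by V:
  weight(V=1) = 26/2025
  weight(V=2) = 14/2025
Total weight = 26/2025 + 14/2025 = 8/405
P(V=1 | obs) = 26/2025 / 8/405 = 13/20
P(V=2 | obs) = 14/2025 / 8/405 = 7/20
argmax = 1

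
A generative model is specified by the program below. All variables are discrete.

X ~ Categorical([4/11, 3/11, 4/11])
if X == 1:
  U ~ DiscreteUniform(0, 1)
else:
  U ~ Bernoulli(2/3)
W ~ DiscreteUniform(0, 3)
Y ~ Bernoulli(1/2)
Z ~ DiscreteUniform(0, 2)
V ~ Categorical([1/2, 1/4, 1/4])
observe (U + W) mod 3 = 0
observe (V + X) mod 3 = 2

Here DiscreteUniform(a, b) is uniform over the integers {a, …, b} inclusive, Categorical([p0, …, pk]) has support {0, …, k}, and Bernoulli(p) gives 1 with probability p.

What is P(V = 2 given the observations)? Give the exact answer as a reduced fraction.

P(V = 2 | obs) = 32/123

Enumerate traces; 54 have nonzero weight after conditioning:
  (X=0, U=0, W=0, Y=0, Z=0, V=2) weight 1/792
  (X=0, U=0, W=0, Y=0, Z=1, V=2) weight 1/792
  (X=0, U=0, W=0, Y=0, Z=2, V=2) weight 1/792
  (X=0, U=0, W=0, Y=1, Z=0, V=2) weight 1/792
  (X=0, U=0, W=0, Y=1, Z=1, V=2) weight 1/792
  (X=0, U=0, W=0, Y=1, Z=2, V=2) weight 1/792
  (X=0, U=0, W=3, Y=0, Z=0, V=2) weight 1/792
  (X=0, U=0, W=3, Y=0, Z=1, V=2) weight 1/792
  (X=1, U=0, W=0, Y=0, Z=0, V=1) weight 1/704
  (X=2, U=0, W=0, Y=0, Z=0, V=0) weight 1/396
  … 44 more
Group by V:
  weight(V=0) = 2/33
  weight(V=1) = 9/352
  weight(V=2) = 1/33
Total weight = 2/33 + 9/352 + 1/33 = 41/352
P(V=0 | obs) = 2/33 / 41/352 = 64/123
P(V=1 | obs) = 9/352 / 41/352 = 9/41
P(V=2 | obs) = 1/33 / 41/352 = 32/123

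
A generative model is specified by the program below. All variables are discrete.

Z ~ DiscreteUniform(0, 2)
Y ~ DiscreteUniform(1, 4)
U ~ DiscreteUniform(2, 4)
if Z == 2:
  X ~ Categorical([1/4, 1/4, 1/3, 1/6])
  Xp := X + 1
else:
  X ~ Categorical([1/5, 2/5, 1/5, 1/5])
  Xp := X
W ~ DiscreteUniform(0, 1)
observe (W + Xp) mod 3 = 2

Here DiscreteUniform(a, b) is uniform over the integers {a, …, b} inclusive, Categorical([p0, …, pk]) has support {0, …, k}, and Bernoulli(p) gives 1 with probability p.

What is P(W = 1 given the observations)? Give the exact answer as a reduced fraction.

Enumerate traces; 84 have nonzero weight after conditioning:
  (Z=0, Y=1, U=2, X=1, W=1) weight 1/180
  (Z=0, Y=1, U=2, X=2, W=0) weight 1/360
  (Z=0, Y=1, U=3, X=1, W=1) weight 1/180
  (Z=0, Y=1, U=3, X=2, W=0) weight 1/360
  (Z=0, Y=1, U=4, X=1, W=1) weight 1/180
  (Z=0, Y=1, U=4, X=2, W=0) weight 1/360
  (Z=0, Y=2, U=2, X=1, W=1) weight 1/180
  (Z=0, Y=2, U=2, X=2, W=0) weight 1/360
  … 76 more
Group by W:
  weight(W=0) = 13/120
  weight(W=1) = 73/360
Total weight = 13/120 + 73/360 = 14/45
P(W=0 | obs) = 13/120 / 14/45 = 39/112
P(W=1 | obs) = 73/360 / 14/45 = 73/112

P(W = 1 | obs) = 73/112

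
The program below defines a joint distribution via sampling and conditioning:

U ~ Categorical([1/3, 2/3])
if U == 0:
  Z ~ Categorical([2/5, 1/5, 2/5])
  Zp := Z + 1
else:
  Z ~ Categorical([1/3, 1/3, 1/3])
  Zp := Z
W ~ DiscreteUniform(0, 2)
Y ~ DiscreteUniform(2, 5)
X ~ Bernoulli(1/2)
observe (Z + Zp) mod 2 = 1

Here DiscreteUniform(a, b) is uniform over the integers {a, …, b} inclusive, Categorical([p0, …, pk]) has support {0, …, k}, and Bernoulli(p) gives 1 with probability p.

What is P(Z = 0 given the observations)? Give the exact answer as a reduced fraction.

P(Z = 0 | obs) = 2/5

Enumerate traces; 72 have nonzero weight after conditioning:
  (U=0, Z=0, W=0, Y=2, X=0) weight 1/180
  (U=0, Z=0, W=0, Y=2, X=1) weight 1/180
  (U=0, Z=0, W=0, Y=3, X=0) weight 1/180
  (U=0, Z=0, W=0, Y=3, X=1) weight 1/180
  (U=0, Z=0, W=0, Y=4, X=0) weight 1/180
  (U=0, Z=0, W=0, Y=4, X=1) weight 1/180
  (U=0, Z=0, W=0, Y=5, X=0) weight 1/180
  (U=0, Z=0, W=0, Y=5, X=1) weight 1/180
  (U=0, Z=1, W=0, Y=2, X=0) weight 1/360
  (U=0, Z=2, W=0, Y=2, X=0) weight 1/180
  … 62 more
Group by Z:
  weight(Z=0) = 2/15
  weight(Z=1) = 1/15
  weight(Z=2) = 2/15
Total weight = 2/15 + 1/15 + 2/15 = 1/3
P(Z=0 | obs) = 2/15 / 1/3 = 2/5
P(Z=1 | obs) = 1/15 / 1/3 = 1/5
P(Z=2 | obs) = 2/15 / 1/3 = 2/5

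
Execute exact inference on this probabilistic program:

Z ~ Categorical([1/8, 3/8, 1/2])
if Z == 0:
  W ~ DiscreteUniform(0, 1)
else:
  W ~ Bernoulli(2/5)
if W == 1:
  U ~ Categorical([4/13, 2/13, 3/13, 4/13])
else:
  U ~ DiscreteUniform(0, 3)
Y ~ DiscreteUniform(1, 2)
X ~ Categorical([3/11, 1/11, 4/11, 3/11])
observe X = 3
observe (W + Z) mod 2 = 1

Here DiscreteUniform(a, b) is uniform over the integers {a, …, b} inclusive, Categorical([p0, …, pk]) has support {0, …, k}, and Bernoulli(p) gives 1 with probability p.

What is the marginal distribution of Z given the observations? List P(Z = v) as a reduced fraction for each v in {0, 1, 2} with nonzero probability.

Enumerate traces; 24 have nonzero weight after conditioning:
  (Z=0, W=1, U=0, Y=1, X=3) weight 3/1144
  (Z=0, W=1, U=0, Y=2, X=3) weight 3/1144
  (Z=0, W=1, U=1, Y=1, X=3) weight 3/2288
  (Z=0, W=1, U=1, Y=2, X=3) weight 3/2288
  (Z=0, W=1, U=2, Y=1, X=3) weight 9/4576
  (Z=0, W=1, U=2, Y=2, X=3) weight 9/4576
  (Z=0, W=1, U=3, Y=1, X=3) weight 3/1144
  (Z=0, W=1, U=3, Y=2, X=3) weight 3/1144
  (Z=1, W=0, U=0, Y=1, X=3) weight 27/3520
  (Z=2, W=1, U=0, Y=1, X=3) weight 6/715
  … 14 more
Group by Z:
  weight(Z=0) = 3/176
  weight(Z=1) = 27/440
  weight(Z=2) = 3/55
Total weight = 3/176 + 27/440 + 3/55 = 117/880
P(Z=0 | obs) = 3/176 / 117/880 = 5/39
P(Z=1 | obs) = 27/440 / 117/880 = 6/13
P(Z=2 | obs) = 3/55 / 117/880 = 16/39

P(Z=0) = 5/39, P(Z=1) = 6/13, P(Z=2) = 16/39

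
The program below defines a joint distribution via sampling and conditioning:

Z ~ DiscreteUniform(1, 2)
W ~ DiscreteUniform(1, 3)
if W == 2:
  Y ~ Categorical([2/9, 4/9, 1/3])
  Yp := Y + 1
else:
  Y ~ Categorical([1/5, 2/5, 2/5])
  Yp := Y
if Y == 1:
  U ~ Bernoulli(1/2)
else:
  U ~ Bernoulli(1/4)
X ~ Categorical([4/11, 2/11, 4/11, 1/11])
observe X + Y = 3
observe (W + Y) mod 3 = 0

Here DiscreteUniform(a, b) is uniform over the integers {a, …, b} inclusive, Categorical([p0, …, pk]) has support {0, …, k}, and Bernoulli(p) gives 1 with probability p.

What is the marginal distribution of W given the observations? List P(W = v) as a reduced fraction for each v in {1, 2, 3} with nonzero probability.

Enumerate traces; 12 have nonzero weight after conditioning:
  (Z=1, W=1, Y=2, U=0, X=1) weight 1/110
  (Z=1, W=1, Y=2, U=1, X=1) weight 1/330
  (Z=1, W=2, Y=1, U=0, X=2) weight 4/297
  (Z=1, W=2, Y=1, U=1, X=2) weight 4/297
  (Z=1, W=3, Y=0, U=0, X=3) weight 1/440
  (Z=1, W=3, Y=0, U=1, X=3) weight 1/1320
  (Z=2, W=1, Y=2, U=0, X=1) weight 1/110
  (Z=2, W=1, Y=2, U=1, X=1) weight 1/330
  … 4 more
Group by W:
  weight(W=1) = 4/165
  weight(W=2) = 16/297
  weight(W=3) = 1/165
Total weight = 4/165 + 16/297 + 1/165 = 25/297
P(W=1 | obs) = 4/165 / 25/297 = 36/125
P(W=2 | obs) = 16/297 / 25/297 = 16/25
P(W=3 | obs) = 1/165 / 25/297 = 9/125

P(W=1) = 36/125, P(W=2) = 16/25, P(W=3) = 9/125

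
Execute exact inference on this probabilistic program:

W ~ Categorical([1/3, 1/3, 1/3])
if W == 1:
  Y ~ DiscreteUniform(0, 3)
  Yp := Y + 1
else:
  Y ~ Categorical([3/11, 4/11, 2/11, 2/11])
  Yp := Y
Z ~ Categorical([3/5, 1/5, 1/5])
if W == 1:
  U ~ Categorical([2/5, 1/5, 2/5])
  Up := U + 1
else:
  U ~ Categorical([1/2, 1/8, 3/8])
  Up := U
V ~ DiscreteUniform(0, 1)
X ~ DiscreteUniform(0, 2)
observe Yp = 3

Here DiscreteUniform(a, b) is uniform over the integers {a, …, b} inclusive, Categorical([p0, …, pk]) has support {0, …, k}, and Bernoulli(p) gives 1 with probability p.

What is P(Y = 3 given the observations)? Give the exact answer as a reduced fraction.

Enumerate traces; 162 have nonzero weight after conditioning:
  (W=0, Y=3, Z=0, U=0, V=0, X=0) weight 1/330
  (W=0, Y=3, Z=0, U=0, V=0, X=1) weight 1/330
  (W=0, Y=3, Z=0, U=0, V=0, X=2) weight 1/330
  (W=0, Y=3, Z=0, U=0, V=1, X=0) weight 1/330
  (W=0, Y=3, Z=0, U=0, V=1, X=1) weight 1/330
  (W=0, Y=3, Z=0, U=0, V=1, X=2) weight 1/330
  (W=0, Y=3, Z=0, U=1, V=0, X=0) weight 1/1320
  (W=0, Y=3, Z=0, U=1, V=0, X=1) weight 1/1320
  (W=1, Y=2, Z=0, U=0, V=0, X=0) weight 1/300
  … 153 more
Group by Y:
  weight(Y=2) = 1/12
  weight(Y=3) = 4/33
Total weight = 1/12 + 4/33 = 9/44
P(Y=2 | obs) = 1/12 / 9/44 = 11/27
P(Y=3 | obs) = 4/33 / 9/44 = 16/27

P(Y = 3 | obs) = 16/27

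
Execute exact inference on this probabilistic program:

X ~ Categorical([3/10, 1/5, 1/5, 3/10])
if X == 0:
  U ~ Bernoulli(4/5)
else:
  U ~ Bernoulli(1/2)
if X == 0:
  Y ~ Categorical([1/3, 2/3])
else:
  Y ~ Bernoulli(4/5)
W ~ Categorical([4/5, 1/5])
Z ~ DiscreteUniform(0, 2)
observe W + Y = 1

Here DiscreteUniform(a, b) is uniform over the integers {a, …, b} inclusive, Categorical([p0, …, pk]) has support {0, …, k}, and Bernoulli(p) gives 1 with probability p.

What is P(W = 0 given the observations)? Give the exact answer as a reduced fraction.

Enumerate traces; 48 have nonzero weight after conditioning:
  (X=0, U=0, Y=0, W=1, Z=0) weight 1/750
  (X=0, U=0, Y=0, W=1, Z=1) weight 1/750
  (X=0, U=0, Y=0, W=1, Z=2) weight 1/750
  (X=0, U=0, Y=1, W=0, Z=0) weight 4/375
  (X=0, U=0, Y=1, W=0, Z=1) weight 4/375
  (X=0, U=0, Y=1, W=0, Z=2) weight 4/375
  (X=0, U=1, Y=0, W=1, Z=0) weight 2/375
  (X=0, U=1, Y=0, W=1, Z=1) weight 2/375
  … 40 more
Group by W:
  weight(W=0) = 76/125
  weight(W=1) = 6/125
Total weight = 76/125 + 6/125 = 82/125
P(W=0 | obs) = 76/125 / 82/125 = 38/41
P(W=1 | obs) = 6/125 / 82/125 = 3/41

P(W = 0 | obs) = 38/41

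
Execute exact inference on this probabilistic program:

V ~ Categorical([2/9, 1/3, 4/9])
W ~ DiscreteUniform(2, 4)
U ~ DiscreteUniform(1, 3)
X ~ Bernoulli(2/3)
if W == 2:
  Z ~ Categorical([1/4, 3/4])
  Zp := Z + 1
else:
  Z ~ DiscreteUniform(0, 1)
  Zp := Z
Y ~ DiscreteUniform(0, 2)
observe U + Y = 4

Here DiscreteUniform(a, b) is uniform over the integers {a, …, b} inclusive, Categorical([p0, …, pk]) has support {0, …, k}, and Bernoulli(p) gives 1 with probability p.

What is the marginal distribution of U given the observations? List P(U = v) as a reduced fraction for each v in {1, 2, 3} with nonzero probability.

Enumerate traces; 72 have nonzero weight after conditioning:
  (V=0, W=2, U=2, X=0, Z=0, Y=2) weight 1/1458
  (V=0, W=2, U=2, X=0, Z=1, Y=2) weight 1/486
  (V=0, W=2, U=2, X=1, Z=0, Y=2) weight 1/729
  (V=0, W=2, U=2, X=1, Z=1, Y=2) weight 1/243
  (V=0, W=2, U=3, X=0, Z=0, Y=1) weight 1/1458
  (V=0, W=2, U=3, X=0, Z=1, Y=1) weight 1/486
  (V=0, W=2, U=3, X=1, Z=0, Y=1) weight 1/729
  (V=0, W=2, U=3, X=1, Z=1, Y=1) weight 1/243
  … 64 more
Group by U:
  weight(U=2) = 1/9
  weight(U=3) = 1/9
Total weight = 1/9 + 1/9 = 2/9
P(U=2 | obs) = 1/9 / 2/9 = 1/2
P(U=3 | obs) = 1/9 / 2/9 = 1/2

P(U=2) = 1/2, P(U=3) = 1/2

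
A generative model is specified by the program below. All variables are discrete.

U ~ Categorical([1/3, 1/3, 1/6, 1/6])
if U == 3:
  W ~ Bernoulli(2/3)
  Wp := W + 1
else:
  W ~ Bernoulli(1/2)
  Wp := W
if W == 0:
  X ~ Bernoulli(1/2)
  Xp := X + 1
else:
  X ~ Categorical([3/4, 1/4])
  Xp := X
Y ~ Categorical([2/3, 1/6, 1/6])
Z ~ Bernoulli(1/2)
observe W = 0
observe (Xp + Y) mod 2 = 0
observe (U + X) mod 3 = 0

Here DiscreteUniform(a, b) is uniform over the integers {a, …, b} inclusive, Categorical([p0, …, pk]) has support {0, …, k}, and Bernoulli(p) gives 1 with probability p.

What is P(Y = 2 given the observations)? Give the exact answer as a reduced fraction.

P(Y = 2 | obs) = 3/23

Enumerate traces; 8 have nonzero weight after conditioning:
  (U=0, W=0, X=0, Y=1, Z=0) weight 1/144
  (U=0, W=0, X=0, Y=1, Z=1) weight 1/144
  (U=2, W=0, X=1, Y=0, Z=0) weight 1/72
  (U=2, W=0, X=1, Y=0, Z=1) weight 1/72
  (U=2, W=0, X=1, Y=2, Z=0) weight 1/288
  (U=2, W=0, X=1, Y=2, Z=1) weight 1/288
  (U=3, W=0, X=0, Y=1, Z=0) weight 1/432
  (U=3, W=0, X=0, Y=1, Z=1) weight 1/432
Group by Y:
  weight(Y=0) = 1/36
  weight(Y=1) = 1/54
  weight(Y=2) = 1/144
Total weight = 1/36 + 1/54 + 1/144 = 23/432
P(Y=0 | obs) = 1/36 / 23/432 = 12/23
P(Y=1 | obs) = 1/54 / 23/432 = 8/23
P(Y=2 | obs) = 1/144 / 23/432 = 3/23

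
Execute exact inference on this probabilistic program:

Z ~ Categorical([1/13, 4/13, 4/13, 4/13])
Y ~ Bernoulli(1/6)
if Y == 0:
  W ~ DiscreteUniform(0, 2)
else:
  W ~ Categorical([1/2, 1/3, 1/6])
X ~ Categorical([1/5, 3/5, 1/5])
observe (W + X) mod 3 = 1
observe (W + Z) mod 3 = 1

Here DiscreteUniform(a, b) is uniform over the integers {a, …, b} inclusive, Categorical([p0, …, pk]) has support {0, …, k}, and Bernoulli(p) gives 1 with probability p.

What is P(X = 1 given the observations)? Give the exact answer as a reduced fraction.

Enumerate traces; 8 have nonzero weight after conditioning:
  (Z=0, Y=0, W=1, X=0) weight 1/234
  (Z=0, Y=1, W=1, X=0) weight 1/1170
  (Z=1, Y=0, W=0, X=1) weight 2/39
  (Z=1, Y=1, W=0, X=1) weight 1/65
  (Z=2, Y=0, W=2, X=2) weight 2/117
  (Z=2, Y=1, W=2, X=2) weight 1/585
  (Z=3, Y=0, W=1, X=0) weight 2/117
  (Z=3, Y=1, W=1, X=0) weight 2/585
Group by X:
  weight(X=0) = 1/39
  weight(X=1) = 1/15
  weight(X=2) = 11/585
Total weight = 1/39 + 1/15 + 11/585 = 1/9
P(X=0 | obs) = 1/39 / 1/9 = 3/13
P(X=1 | obs) = 1/15 / 1/9 = 3/5
P(X=2 | obs) = 11/585 / 1/9 = 11/65

P(X = 1 | obs) = 3/5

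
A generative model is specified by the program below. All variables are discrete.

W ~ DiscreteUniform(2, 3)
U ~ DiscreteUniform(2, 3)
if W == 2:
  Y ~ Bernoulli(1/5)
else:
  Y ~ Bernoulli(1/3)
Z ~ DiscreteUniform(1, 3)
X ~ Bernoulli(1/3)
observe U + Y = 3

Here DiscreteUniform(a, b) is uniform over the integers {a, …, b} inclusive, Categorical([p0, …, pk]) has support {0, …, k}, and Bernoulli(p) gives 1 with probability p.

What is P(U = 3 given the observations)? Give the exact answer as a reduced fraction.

P(U = 3 | obs) = 11/15

Enumerate traces; 24 have nonzero weight after conditioning:
  (W=2, U=2, Y=1, Z=1, X=0) weight 1/90
  (W=2, U=2, Y=1, Z=1, X=1) weight 1/180
  (W=2, U=2, Y=1, Z=2, X=0) weight 1/90
  (W=2, U=2, Y=1, Z=2, X=1) weight 1/180
  (W=2, U=2, Y=1, Z=3, X=0) weight 1/90
  (W=2, U=2, Y=1, Z=3, X=1) weight 1/180
  (W=2, U=3, Y=0, Z=1, X=0) weight 2/45
  (W=2, U=3, Y=0, Z=1, X=1) weight 1/45
  … 16 more
Group by U:
  weight(U=2) = 2/15
  weight(U=3) = 11/30
Total weight = 2/15 + 11/30 = 1/2
P(U=2 | obs) = 2/15 / 1/2 = 4/15
P(U=3 | obs) = 11/30 / 1/2 = 11/15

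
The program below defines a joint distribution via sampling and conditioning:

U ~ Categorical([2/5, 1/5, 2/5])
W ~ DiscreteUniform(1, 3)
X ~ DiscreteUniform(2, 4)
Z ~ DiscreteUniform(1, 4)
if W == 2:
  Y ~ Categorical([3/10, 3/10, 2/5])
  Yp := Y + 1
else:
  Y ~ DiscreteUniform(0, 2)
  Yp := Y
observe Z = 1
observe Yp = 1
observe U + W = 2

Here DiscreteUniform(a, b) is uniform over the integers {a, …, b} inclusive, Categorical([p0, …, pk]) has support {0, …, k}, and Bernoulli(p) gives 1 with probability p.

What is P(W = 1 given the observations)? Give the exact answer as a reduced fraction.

Enumerate traces; 6 have nonzero weight after conditioning:
  (U=0, W=2, X=2, Z=1, Y=0) weight 1/300
  (U=0, W=2, X=3, Z=1, Y=0) weight 1/300
  (U=0, W=2, X=4, Z=1, Y=0) weight 1/300
  (U=1, W=1, X=2, Z=1, Y=1) weight 1/540
  (U=1, W=1, X=3, Z=1, Y=1) weight 1/540
  (U=1, W=1, X=4, Z=1, Y=1) weight 1/540
Group by W:
  weight(W=1) = 1/180
  weight(W=2) = 1/100
Total weight = 1/180 + 1/100 = 7/450
P(W=1 | obs) = 1/180 / 7/450 = 5/14
P(W=2 | obs) = 1/100 / 7/450 = 9/14

P(W = 1 | obs) = 5/14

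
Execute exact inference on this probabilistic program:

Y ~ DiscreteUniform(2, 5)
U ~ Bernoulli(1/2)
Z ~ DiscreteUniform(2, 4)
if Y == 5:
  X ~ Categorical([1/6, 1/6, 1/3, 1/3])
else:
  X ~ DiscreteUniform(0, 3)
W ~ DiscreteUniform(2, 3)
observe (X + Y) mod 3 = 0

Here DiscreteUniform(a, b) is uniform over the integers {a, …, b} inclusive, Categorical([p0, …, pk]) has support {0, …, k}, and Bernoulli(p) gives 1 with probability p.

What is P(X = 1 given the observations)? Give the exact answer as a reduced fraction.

P(X = 1 | obs) = 5/14

Enumerate traces; 60 have nonzero weight after conditioning:
  (Y=2, U=0, Z=2, X=1, W=2) weight 1/192
  (Y=2, U=0, Z=2, X=1, W=3) weight 1/192
  (Y=2, U=0, Z=3, X=1, W=2) weight 1/192
  (Y=2, U=0, Z=3, X=1, W=3) weight 1/192
  (Y=2, U=0, Z=4, X=1, W=2) weight 1/192
  (Y=2, U=0, Z=4, X=1, W=3) weight 1/192
  (Y=2, U=1, Z=2, X=1, W=2) weight 1/192
  (Y=2, U=1, Z=2, X=1, W=3) weight 1/192
  (Y=3, U=0, Z=2, X=0, W=2) weight 1/192
  (Y=3, U=0, Z=2, X=3, W=2) weight 1/192
  … 50 more
Group by X:
  weight(X=0) = 1/16
  weight(X=1) = 5/48
  weight(X=2) = 1/16
  weight(X=3) = 1/16
Total weight = 1/16 + 5/48 + 1/16 + 1/16 = 7/24
P(X=0 | obs) = 1/16 / 7/24 = 3/14
P(X=1 | obs) = 5/48 / 7/24 = 5/14
P(X=2 | obs) = 1/16 / 7/24 = 3/14
P(X=3 | obs) = 1/16 / 7/24 = 3/14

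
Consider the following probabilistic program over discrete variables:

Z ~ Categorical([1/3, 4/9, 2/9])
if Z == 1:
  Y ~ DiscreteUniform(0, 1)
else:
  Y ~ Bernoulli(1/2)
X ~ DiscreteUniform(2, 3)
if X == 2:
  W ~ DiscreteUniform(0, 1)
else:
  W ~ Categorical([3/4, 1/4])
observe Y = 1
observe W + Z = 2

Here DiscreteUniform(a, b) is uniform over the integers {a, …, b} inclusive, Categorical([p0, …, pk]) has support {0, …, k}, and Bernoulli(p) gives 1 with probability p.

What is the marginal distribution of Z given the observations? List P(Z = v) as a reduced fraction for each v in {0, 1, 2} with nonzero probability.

Enumerate traces; 4 have nonzero weight after conditioning:
  (Z=1, Y=1, X=2, W=1) weight 1/18
  (Z=1, Y=1, X=3, W=1) weight 1/36
  (Z=2, Y=1, X=2, W=0) weight 1/36
  (Z=2, Y=1, X=3, W=0) weight 1/24
Group by Z:
  weight(Z=1) = 1/12
  weight(Z=2) = 5/72
Total weight = 1/12 + 5/72 = 11/72
P(Z=1 | obs) = 1/12 / 11/72 = 6/11
P(Z=2 | obs) = 5/72 / 11/72 = 5/11

P(Z=1) = 6/11, P(Z=2) = 5/11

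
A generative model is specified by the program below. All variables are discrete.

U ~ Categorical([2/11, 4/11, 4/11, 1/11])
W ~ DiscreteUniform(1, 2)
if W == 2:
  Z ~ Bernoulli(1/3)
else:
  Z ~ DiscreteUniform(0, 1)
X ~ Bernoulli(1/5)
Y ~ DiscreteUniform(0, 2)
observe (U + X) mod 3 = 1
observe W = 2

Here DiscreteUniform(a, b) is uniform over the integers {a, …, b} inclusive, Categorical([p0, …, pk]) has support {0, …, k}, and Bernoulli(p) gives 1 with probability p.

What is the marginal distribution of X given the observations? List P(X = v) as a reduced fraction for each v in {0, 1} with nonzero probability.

Enumerate traces; 18 have nonzero weight after conditioning:
  (U=0, W=2, Z=0, X=1, Y=0) weight 2/495
  (U=0, W=2, Z=0, X=1, Y=1) weight 2/495
  (U=0, W=2, Z=0, X=1, Y=2) weight 2/495
  (U=0, W=2, Z=1, X=1, Y=0) weight 1/495
  (U=0, W=2, Z=1, X=1, Y=1) weight 1/495
  (U=0, W=2, Z=1, X=1, Y=2) weight 1/495
  (U=1, W=2, Z=0, X=0, Y=0) weight 16/495
  (U=1, W=2, Z=0, X=0, Y=1) weight 16/495
  … 10 more
Group by X:
  weight(X=0) = 8/55
  weight(X=1) = 3/110
Total weight = 8/55 + 3/110 = 19/110
P(X=0 | obs) = 8/55 / 19/110 = 16/19
P(X=1 | obs) = 3/110 / 19/110 = 3/19

P(X=0) = 16/19, P(X=1) = 3/19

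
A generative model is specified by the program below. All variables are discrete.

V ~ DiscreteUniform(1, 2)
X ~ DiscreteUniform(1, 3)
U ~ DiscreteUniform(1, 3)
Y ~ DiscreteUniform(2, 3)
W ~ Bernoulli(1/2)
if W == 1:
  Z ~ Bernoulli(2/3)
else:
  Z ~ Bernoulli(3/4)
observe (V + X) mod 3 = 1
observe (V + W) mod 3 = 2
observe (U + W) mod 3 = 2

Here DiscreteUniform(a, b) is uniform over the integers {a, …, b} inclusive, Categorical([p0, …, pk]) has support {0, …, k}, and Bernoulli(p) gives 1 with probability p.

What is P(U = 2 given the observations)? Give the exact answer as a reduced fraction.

P(U = 2 | obs) = 1/2

Enumerate traces; 8 have nonzero weight after conditioning:
  (V=1, X=3, U=1, Y=2, W=1, Z=0) weight 1/216
  (V=1, X=3, U=1, Y=2, W=1, Z=1) weight 1/108
  (V=1, X=3, U=1, Y=3, W=1, Z=0) weight 1/216
  (V=1, X=3, U=1, Y=3, W=1, Z=1) weight 1/108
  (V=2, X=2, U=2, Y=2, W=0, Z=0) weight 1/288
  (V=2, X=2, U=2, Y=2, W=0, Z=1) weight 1/96
  (V=2, X=2, U=2, Y=3, W=0, Z=0) weight 1/288
  (V=2, X=2, U=2, Y=3, W=0, Z=1) weight 1/96
Group by U:
  weight(U=1) = 1/36
  weight(U=2) = 1/36
Total weight = 1/36 + 1/36 = 1/18
P(U=1 | obs) = 1/36 / 1/18 = 1/2
P(U=2 | obs) = 1/36 / 1/18 = 1/2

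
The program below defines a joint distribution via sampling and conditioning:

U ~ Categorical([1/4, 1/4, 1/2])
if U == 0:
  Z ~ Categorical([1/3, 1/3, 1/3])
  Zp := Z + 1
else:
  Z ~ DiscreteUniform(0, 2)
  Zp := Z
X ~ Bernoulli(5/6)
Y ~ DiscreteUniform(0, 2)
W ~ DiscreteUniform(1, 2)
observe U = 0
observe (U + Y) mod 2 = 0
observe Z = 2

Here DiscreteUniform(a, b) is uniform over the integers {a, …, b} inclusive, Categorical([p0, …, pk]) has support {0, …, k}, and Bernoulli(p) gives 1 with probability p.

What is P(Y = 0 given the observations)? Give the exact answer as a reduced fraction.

P(Y = 0 | obs) = 1/2

Enumerate traces; 8 have nonzero weight after conditioning:
  (U=0, Z=2, X=0, Y=0, W=1) weight 1/432
  (U=0, Z=2, X=0, Y=0, W=2) weight 1/432
  (U=0, Z=2, X=0, Y=2, W=1) weight 1/432
  (U=0, Z=2, X=0, Y=2, W=2) weight 1/432
  (U=0, Z=2, X=1, Y=0, W=1) weight 5/432
  (U=0, Z=2, X=1, Y=0, W=2) weight 5/432
  (U=0, Z=2, X=1, Y=2, W=1) weight 5/432
  (U=0, Z=2, X=1, Y=2, W=2) weight 5/432
Group by Y:
  weight(Y=0) = 1/36
  weight(Y=2) = 1/36
Total weight = 1/36 + 1/36 = 1/18
P(Y=0 | obs) = 1/36 / 1/18 = 1/2
P(Y=2 | obs) = 1/36 / 1/18 = 1/2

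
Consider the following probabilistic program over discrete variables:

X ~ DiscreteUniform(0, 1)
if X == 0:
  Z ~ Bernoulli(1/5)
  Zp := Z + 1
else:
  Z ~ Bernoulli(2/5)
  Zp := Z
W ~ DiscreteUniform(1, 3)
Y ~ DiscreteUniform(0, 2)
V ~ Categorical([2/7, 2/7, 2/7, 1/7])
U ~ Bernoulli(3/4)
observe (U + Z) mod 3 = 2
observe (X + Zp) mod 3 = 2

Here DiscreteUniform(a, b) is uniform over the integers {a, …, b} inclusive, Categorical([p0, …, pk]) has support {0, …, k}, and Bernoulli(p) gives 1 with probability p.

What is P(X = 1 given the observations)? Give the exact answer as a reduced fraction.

P(X = 1 | obs) = 2/3

Enumerate traces; 72 have nonzero weight after conditioning:
  (X=0, Z=1, W=1, Y=0, V=0, U=1) weight 1/420
  (X=0, Z=1, W=1, Y=0, V=1, U=1) weight 1/420
  (X=0, Z=1, W=1, Y=0, V=2, U=1) weight 1/420
  (X=0, Z=1, W=1, Y=0, V=3, U=1) weight 1/840
  (X=0, Z=1, W=1, Y=1, V=0, U=1) weight 1/420
  (X=0, Z=1, W=1, Y=1, V=1, U=1) weight 1/420
  (X=0, Z=1, W=1, Y=1, V=2, U=1) weight 1/420
  (X=0, Z=1, W=1, Y=1, V=3, U=1) weight 1/840
  (X=1, Z=1, W=1, Y=0, V=0, U=1) weight 1/210
  … 63 more
Group by X:
  weight(X=0) = 3/40
  weight(X=1) = 3/20
Total weight = 3/40 + 3/20 = 9/40
P(X=0 | obs) = 3/40 / 9/40 = 1/3
P(X=1 | obs) = 3/20 / 9/40 = 2/3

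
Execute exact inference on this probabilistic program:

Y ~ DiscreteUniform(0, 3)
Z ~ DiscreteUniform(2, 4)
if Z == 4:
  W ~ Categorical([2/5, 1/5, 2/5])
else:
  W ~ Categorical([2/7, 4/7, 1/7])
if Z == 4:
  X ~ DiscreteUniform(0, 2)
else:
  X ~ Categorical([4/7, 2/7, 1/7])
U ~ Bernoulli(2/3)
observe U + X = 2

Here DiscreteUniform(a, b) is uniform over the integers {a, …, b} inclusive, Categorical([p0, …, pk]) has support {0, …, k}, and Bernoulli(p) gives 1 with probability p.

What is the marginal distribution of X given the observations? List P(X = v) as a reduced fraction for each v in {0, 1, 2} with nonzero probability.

Enumerate traces; 72 have nonzero weight after conditioning:
  (Y=0, Z=2, W=0, X=1, U=1) weight 2/441
  (Y=0, Z=2, W=0, X=2, U=0) weight 1/882
  (Y=0, Z=2, W=1, X=1, U=1) weight 4/441
  (Y=0, Z=2, W=1, X=2, U=0) weight 1/441
  (Y=0, Z=2, W=2, X=1, U=1) weight 1/441
  (Y=0, Z=2, W=2, X=2, U=0) weight 1/1764
  (Y=0, Z=3, W=0, X=1, U=1) weight 2/441
  (Y=0, Z=3, W=0, X=2, U=0) weight 1/882
  … 64 more
Group by X:
  weight(X=1) = 38/189
  weight(X=2) = 13/189
Total weight = 38/189 + 13/189 = 17/63
P(X=1 | obs) = 38/189 / 17/63 = 38/51
P(X=2 | obs) = 13/189 / 17/63 = 13/51

P(X=1) = 38/51, P(X=2) = 13/51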